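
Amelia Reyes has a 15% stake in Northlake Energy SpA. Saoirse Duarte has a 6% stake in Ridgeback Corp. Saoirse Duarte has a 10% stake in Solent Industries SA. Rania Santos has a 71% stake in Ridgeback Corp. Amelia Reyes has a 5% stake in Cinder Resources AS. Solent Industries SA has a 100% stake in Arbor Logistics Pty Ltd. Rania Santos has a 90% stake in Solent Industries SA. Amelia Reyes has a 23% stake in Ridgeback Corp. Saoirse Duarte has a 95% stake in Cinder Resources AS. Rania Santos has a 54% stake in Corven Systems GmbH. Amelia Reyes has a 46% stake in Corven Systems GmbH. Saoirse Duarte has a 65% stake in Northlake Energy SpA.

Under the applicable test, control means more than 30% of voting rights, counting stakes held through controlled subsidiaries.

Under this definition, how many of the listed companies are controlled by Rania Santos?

Rania holds 71% of Ridgeback, so Rania controls Ridgeback.
Rania holds 90% of Solent, so Rania controls Solent.
Rania holds 54% of Corven, so Rania controls Corven.
Solent holds 100% of Arbor, so Rania controls Arbor.
No other company's threshold is met.
Rania controls 4 companies.

4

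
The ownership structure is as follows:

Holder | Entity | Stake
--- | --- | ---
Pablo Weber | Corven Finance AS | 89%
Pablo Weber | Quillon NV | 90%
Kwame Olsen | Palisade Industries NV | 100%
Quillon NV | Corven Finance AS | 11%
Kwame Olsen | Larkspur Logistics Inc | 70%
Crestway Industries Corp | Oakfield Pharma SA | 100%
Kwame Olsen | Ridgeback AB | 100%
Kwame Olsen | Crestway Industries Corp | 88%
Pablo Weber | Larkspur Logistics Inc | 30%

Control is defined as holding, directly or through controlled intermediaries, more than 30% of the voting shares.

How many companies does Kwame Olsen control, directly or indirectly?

5

Kwame holds 100% of Ridgeback, so Kwame controls Ridgeback.
Kwame holds 100% of Palisade, so Kwame controls Palisade.
Kwame holds 88% of Crestway, so Kwame controls Crestway.
Kwame holds 70% of Larkspur, so Kwame controls Larkspur.
Crestway holds 100% of Oakfield, so Kwame controls Oakfield.
No other company's threshold is met.
Kwame controls 5 companies.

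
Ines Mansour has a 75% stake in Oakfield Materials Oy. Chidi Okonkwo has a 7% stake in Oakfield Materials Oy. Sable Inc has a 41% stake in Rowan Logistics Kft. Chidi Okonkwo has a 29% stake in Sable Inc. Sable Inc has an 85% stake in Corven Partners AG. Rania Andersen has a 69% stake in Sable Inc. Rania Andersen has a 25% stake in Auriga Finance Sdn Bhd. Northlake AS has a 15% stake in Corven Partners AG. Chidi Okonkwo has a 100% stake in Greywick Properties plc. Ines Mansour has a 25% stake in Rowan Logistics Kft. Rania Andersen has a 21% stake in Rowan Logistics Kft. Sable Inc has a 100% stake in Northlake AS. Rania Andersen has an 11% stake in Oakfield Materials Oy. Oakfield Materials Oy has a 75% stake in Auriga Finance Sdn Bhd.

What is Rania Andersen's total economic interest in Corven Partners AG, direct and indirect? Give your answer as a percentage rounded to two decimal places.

69.00%

Rania reaches Corven along 2 paths.
Via Sable → Northlake: 69% × 100% × 15% = 10.35%.
Via Sable: 69% × 85% = 58.65%.
Total: 10.35% + 58.65% = 69%.
Rounded: 69.00%.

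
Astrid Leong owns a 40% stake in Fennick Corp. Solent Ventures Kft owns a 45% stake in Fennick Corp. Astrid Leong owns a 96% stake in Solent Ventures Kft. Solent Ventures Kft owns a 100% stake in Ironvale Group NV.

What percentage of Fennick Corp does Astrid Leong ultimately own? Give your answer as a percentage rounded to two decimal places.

Astrid reaches Fennick along 2 paths.
Via Solent: 96% × 45% = 43.2%.
Direct stake: 40% = 40%.
Total: 43.2% + 40% = 83.2%.
Rounded: 83.20%.

83.20%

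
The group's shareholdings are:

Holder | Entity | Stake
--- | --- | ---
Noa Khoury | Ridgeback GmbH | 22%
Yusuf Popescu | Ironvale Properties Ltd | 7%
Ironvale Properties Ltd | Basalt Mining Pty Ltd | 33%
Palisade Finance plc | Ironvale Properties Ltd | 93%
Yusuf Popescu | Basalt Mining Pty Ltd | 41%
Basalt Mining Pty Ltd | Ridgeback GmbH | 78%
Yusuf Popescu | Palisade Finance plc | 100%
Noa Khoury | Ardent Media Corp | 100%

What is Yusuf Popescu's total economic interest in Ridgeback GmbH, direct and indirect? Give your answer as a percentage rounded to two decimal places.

57.72%

Yusuf reaches Ridgeback along 3 paths.
Via Basalt: 41% × 78% = 31.98%.
Via Ironvale → Basalt: 7% × 33% × 78% = 1.8018%.
Via Palisade → Ironvale → Basalt: 100% × 93% × 33% × 78% = 23.9382%.
Total: 31.98% + 1.8018% + 23.9382% = 57.72%.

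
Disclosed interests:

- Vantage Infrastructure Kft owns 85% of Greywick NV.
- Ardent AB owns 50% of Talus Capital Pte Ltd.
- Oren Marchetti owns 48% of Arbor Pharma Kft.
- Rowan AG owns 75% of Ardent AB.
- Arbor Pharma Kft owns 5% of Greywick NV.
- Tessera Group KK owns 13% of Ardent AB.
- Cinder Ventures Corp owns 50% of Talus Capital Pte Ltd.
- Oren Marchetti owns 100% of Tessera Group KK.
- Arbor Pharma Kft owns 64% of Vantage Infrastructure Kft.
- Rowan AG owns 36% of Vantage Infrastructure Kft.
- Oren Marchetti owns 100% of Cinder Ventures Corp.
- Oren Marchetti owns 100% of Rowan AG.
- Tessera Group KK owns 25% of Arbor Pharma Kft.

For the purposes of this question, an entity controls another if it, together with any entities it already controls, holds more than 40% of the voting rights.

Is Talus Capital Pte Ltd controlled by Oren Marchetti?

Yes

Oren holds 100% of Cinder, so Oren controls Cinder.
Oren holds 100% of Rowan, so Oren controls Rowan.
Oren holds 100% of Tessera, so Oren controls Tessera.
Tessera and Rowan together hold 13% + 75% = 88% of Ardent, so Oren controls Ardent.
Ardent and Cinder together hold 50% + 50% = 100% of Talus, so Oren controls Talus.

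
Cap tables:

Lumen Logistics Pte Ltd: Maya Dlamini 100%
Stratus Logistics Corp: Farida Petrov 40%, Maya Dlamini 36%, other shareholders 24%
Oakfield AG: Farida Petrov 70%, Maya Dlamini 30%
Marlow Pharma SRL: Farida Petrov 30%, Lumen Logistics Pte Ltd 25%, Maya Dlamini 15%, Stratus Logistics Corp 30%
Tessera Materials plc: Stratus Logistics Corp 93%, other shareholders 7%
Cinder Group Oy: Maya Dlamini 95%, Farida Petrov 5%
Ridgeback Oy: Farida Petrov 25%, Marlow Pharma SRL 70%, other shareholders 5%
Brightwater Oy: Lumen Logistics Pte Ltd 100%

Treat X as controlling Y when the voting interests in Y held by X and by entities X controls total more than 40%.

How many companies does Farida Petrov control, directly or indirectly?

1

Farida holds 70% of Oakfield, so Farida controls Oakfield.
No other company's threshold is met.
Farida controls 1 company.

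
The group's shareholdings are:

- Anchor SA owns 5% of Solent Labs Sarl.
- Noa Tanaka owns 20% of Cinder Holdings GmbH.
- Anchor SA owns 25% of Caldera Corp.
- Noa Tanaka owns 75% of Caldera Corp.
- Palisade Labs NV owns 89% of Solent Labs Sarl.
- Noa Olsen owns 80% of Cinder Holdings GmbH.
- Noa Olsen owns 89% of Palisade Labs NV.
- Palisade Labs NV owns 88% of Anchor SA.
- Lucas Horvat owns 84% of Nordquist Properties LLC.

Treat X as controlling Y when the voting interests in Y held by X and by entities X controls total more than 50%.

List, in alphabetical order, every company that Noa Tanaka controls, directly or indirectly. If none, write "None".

Noa Tanaka holds 75% of Caldera, so Noa Tanaka controls Caldera.
No other company's threshold is met.

Caldera Corp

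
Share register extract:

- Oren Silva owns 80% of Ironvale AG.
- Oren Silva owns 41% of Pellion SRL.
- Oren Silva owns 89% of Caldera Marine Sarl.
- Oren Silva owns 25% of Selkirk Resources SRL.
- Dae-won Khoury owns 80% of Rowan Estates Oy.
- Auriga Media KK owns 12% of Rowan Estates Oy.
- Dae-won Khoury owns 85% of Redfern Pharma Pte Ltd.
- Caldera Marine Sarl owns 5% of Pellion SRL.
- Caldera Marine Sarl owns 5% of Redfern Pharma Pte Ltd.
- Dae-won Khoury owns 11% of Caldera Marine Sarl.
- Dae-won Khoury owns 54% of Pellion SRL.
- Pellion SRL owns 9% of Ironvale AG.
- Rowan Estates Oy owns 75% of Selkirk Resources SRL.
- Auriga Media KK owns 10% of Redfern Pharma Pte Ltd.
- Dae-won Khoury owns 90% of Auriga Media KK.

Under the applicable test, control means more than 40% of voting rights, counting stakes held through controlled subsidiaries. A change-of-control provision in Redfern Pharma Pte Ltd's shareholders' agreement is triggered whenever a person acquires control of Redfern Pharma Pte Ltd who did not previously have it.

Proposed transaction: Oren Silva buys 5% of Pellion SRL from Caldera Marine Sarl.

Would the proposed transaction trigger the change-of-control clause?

The purchase adds only to Oren's holdings (Caldera's stake shrinks), so Oren is the only person who could newly come to control Redfern.
Oren holds 89% of Caldera, so Oren controls Caldera.
Oren and Caldera together hold 41% + 5% = 46% of Pellion, so Oren controls Pellion.
Pellion and Oren together hold 9% + 80% = 89% of Ironvale, so Oren controls Ironvale.
In Redfern, Oren's side holds only 5%, not > 40%.
So before the transaction, Oren does not control Redfern.
After the purchase, Oren's direct stake in Pellion rises to 41% + 5% = 46%, and Caldera's stake falls to 0%.
Oren holds 46% of Pellion, so Oren controls Pellion.
After the transaction, Oren's side holds 5% of Redfern, not > 40%, so Oren still does not control Redfern.
No new person acquires control, so the clause is not triggered.

No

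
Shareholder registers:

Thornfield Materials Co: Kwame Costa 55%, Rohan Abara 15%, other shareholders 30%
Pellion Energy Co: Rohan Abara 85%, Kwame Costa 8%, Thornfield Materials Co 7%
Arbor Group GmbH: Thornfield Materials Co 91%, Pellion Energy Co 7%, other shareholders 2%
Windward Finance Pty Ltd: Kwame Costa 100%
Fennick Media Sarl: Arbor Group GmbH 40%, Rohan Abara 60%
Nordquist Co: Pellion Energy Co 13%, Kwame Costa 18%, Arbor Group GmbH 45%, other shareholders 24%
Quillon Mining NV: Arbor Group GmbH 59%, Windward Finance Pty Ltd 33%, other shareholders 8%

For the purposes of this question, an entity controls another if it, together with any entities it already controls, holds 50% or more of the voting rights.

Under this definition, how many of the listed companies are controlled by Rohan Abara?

2

Rohan holds 85% of Pellion, so Rohan controls Pellion.
Rohan holds 60% of Fennick, so Rohan controls Fennick.
No other company's threshold is met.
Rohan controls 2 companies.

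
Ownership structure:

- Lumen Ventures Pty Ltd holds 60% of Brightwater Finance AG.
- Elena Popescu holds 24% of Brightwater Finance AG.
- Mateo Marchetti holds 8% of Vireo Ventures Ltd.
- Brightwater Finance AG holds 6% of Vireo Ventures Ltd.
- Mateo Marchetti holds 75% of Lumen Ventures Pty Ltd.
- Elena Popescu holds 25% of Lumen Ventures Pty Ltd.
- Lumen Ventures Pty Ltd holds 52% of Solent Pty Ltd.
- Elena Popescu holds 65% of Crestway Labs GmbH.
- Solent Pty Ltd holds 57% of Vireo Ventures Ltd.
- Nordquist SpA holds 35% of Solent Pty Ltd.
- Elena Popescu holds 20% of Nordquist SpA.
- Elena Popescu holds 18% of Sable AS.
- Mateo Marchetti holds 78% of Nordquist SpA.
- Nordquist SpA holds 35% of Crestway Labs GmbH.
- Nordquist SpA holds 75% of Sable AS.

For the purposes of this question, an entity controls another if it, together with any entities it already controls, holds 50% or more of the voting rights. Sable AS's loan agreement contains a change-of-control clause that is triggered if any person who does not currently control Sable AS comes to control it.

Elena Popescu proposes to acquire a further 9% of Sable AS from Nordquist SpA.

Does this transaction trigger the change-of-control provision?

No

The purchase adds only to Elena's holdings (Nordquist's stake shrinks), so Elena is the only person who could newly come to control Sable.
Elena holds 65% of Crestway, so Elena controls Crestway.
In Sable, Elena's side holds only 18%, not ≥ 50%.
So before the transaction, Elena does not control Sable.
After the purchase, Elena's direct stake in Sable rises to 18% + 9% = 27%, and Nordquist's stake falls to 66%.
After the transaction, Elena's side holds 27% of Sable, not ≥ 50%, so Elena still does not control Sable.
No new person acquires control, so the clause is not triggered.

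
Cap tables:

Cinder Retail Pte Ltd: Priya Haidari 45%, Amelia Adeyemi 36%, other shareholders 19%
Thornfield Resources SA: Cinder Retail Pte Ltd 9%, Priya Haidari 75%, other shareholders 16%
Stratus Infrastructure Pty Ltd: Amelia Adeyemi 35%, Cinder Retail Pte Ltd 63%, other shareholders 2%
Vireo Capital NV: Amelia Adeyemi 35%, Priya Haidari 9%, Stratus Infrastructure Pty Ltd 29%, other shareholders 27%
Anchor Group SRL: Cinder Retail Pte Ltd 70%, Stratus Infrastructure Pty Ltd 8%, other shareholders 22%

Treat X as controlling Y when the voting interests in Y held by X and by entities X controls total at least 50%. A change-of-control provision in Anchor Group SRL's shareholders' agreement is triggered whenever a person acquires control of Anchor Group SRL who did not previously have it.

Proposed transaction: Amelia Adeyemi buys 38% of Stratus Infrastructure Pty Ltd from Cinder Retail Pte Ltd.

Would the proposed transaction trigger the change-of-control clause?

No

The purchase adds only to Amelia's holdings (Cinder's stake shrinks), so Amelia is the only person who could newly come to control Anchor.
Amelia's largest direct stake is 36% in Cinder, which does not meet the threshold, so Amelia controls no company.
Neither Amelia nor any entity Amelia controls holds any voting interest in Anchor.
So before the transaction, Amelia does not control Anchor.
After the purchase, Amelia's direct stake in Stratus rises to 35% + 38% = 73%, and Cinder's stake falls to 25%.
Amelia holds 73% of Stratus, so Amelia controls Stratus.
Amelia and Stratus together hold 35% + 29% = 64% of Vireo, so Amelia controls Vireo.
After the transaction, Amelia's side holds 8% of Anchor, not ≥ 50%, so Amelia still does not control Anchor.
No new person acquires control, so the clause is not triggered.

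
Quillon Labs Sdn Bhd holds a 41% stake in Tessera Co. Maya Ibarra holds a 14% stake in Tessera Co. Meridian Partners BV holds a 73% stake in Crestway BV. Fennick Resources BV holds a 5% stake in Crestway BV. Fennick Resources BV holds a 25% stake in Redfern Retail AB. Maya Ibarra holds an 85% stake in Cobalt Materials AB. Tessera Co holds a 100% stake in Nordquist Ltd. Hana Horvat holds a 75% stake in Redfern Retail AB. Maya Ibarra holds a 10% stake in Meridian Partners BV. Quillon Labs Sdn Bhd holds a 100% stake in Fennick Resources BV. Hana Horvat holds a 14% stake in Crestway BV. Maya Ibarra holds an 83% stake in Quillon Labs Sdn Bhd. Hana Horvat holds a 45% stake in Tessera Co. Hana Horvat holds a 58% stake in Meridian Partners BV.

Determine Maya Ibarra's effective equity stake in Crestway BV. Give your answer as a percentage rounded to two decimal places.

Maya reaches Crestway along 2 paths.
Via Quillon → Fennick: 83% × 100% × 5% = 4.15%.
Via Meridian: 10% × 73% = 7.3%.
Total: 4.15% + 7.3% = 11.45%.

11.45%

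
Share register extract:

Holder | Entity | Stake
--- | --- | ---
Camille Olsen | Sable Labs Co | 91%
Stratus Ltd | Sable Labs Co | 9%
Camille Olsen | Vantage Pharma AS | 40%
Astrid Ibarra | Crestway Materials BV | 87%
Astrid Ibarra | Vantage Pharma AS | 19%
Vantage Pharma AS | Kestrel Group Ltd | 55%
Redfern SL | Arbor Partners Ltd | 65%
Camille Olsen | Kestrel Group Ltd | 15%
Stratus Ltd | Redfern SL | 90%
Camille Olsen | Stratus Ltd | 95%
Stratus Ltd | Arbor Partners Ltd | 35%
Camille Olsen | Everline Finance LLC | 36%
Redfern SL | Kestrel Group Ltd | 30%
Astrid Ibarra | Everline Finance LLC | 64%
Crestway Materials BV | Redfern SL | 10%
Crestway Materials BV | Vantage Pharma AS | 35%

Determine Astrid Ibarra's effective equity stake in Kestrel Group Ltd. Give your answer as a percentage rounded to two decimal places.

Astrid reaches Kestrel along 3 paths.
Via Crestway → Vantage: 87% × 35% × 55% = 16.7475%.
Via Vantage: 19% × 55% = 10.45%.
Via Crestway → Redfern: 87% × 10% × 30% = 2.61%.
Total: 16.7475% + 10.45% + 2.61% = 29.8075%.
Rounded: 29.81%.

29.81%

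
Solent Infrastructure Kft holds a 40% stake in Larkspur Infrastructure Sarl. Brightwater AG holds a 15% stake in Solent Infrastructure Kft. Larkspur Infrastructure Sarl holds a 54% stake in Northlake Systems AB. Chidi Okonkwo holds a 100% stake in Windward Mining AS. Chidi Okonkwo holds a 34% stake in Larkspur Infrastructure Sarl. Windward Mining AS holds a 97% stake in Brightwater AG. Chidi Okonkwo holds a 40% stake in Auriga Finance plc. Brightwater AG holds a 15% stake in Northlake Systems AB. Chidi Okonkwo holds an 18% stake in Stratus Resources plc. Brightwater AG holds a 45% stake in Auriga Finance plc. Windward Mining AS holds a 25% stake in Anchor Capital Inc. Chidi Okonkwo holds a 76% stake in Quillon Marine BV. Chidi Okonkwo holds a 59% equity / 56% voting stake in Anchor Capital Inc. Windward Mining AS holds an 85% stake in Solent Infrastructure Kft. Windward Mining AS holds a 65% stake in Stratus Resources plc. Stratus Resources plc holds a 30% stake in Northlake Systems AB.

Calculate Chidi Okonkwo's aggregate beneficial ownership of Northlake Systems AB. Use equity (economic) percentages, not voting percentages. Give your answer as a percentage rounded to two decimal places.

Chidi reaches Northlake along 6 paths.
Via Windward → Stratus: 100% × 65% × 30% = 19.5%.
Via Stratus: 18% × 30% = 5.4%.
Via Windward → Brightwater → Solent → Larkspur: 100% × 97% × 15% × 40% × 54% = 3.1428%.
Via Windward → Solent → Larkspur: 100% × 85% × 40% × 54% = 18.36%.
Via Larkspur: 34% × 54% = 18.36%.
Via Windward → Brightwater: 100% × 97% × 15% = 14.55%.
Total: 19.5% + 5.4% + 3.1428% + 18.36% + 18.36% + 14.55% = 79.3128%.
Rounded: 79.31%.

79.31%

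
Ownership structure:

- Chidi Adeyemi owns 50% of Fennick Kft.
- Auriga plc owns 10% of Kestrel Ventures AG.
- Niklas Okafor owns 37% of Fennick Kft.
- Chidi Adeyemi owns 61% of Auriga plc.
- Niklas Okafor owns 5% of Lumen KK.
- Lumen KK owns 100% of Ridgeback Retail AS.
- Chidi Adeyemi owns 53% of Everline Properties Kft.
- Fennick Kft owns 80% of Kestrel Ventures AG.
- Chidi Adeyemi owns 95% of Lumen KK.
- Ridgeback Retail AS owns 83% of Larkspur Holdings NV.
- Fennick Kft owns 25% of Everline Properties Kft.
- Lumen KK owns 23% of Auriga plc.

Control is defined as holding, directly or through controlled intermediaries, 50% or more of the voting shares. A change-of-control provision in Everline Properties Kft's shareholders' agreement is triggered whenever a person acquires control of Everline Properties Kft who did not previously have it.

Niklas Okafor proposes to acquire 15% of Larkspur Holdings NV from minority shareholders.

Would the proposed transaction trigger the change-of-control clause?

The purchase changes only Niklas's holdings, so Niklas is the only person who could newly come to control Everline.
Niklas's largest direct stake is 37% in Fennick, which does not meet the threshold, so Niklas controls no company.
Neither Niklas nor any entity Niklas controls holds any voting interest in Everline.
So before the transaction, Niklas does not control Everline.
After the purchase, Niklas holds 15% of Larkspur directly.
Niklas's side now holds 15% of Larkspur, not ≥ 50%, so Niklas still does not control Larkspur.
After the transaction, neither Niklas nor any entity Niklas controls holds a voting interest in Everline, so Niklas still does not control it.
No new person acquires control, so the clause is not triggered.

No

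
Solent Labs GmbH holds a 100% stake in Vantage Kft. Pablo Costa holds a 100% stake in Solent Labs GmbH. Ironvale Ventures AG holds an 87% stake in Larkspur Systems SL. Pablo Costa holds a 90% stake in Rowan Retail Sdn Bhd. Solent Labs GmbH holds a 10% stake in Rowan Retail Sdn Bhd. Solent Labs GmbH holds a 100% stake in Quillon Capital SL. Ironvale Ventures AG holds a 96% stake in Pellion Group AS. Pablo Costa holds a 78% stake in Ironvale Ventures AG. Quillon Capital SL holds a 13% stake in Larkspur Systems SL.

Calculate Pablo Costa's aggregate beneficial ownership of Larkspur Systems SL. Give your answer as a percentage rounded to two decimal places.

Pablo reaches Larkspur along 2 paths.
Via Solent → Quillon: 100% × 100% × 13% = 13%.
Via Ironvale: 78% × 87% = 67.86%.
Total: 13% + 67.86% = 80.86%.

80.86%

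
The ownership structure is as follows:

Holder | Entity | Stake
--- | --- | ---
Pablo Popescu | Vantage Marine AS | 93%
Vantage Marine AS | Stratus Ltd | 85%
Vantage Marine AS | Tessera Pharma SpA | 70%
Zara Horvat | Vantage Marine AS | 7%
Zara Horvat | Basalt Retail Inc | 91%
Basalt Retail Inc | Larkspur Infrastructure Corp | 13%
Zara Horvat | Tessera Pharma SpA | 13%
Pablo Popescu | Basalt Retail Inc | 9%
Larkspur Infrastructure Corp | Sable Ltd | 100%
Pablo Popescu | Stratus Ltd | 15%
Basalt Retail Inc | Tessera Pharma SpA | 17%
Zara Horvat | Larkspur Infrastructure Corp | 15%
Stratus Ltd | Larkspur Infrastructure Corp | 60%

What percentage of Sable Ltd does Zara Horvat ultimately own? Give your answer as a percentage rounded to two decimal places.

30.40%

Zara reaches Sable along 3 paths.
Via Vantage → Stratus → Larkspur: 7% × 85% × 60% × 100% = 3.57%.
Via Larkspur: 15% × 100% = 15%.
Via Basalt → Larkspur: 91% × 13% × 100% = 11.83%.
Total: 3.57% + 15% + 11.83% = 30.4%.
Rounded: 30.40%.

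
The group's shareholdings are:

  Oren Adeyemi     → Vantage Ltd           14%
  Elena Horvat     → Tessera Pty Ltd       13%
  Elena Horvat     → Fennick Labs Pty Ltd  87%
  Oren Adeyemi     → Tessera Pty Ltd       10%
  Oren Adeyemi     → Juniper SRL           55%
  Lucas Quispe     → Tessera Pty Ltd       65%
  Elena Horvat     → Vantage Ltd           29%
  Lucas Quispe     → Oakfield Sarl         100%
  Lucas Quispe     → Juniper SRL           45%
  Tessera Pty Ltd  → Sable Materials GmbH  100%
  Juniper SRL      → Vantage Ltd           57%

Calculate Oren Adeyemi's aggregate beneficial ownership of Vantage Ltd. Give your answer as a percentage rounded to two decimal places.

Oren reaches Vantage along 2 paths.
Direct stake: 14% = 14%.
Via Juniper: 55% × 57% = 31.35%.
Total: 14% + 31.35% = 45.35%.

45.35%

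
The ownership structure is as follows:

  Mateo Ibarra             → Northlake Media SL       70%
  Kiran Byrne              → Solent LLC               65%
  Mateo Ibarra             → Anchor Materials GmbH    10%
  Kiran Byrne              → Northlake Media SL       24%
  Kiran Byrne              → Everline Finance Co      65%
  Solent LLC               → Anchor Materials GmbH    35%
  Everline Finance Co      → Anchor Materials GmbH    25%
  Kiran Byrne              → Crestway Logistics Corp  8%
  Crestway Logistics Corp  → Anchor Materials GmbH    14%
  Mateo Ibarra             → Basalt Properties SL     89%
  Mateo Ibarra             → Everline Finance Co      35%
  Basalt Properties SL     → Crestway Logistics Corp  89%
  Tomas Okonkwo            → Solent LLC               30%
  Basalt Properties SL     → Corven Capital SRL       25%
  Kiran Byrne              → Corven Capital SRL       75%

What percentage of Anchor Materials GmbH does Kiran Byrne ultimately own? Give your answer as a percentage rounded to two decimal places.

40.12%

Kiran reaches Anchor along 3 paths.
Via Solent: 65% × 35% = 22.75%.
Via Everline: 65% × 25% = 16.25%.
Via Crestway: 8% × 14% = 1.12%.
Total: 22.75% + 16.25% + 1.12% = 40.12%.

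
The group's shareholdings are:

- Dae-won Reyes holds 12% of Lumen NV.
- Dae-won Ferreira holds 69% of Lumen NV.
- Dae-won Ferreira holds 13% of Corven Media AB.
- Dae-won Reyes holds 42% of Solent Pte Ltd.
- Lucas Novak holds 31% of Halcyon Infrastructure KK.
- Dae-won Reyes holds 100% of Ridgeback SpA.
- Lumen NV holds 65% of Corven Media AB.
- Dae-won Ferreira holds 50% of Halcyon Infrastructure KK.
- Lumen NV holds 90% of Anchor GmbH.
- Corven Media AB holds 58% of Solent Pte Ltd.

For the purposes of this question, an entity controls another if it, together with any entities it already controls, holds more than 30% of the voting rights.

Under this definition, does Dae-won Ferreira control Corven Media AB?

Dae-won Ferreira holds 69% of Lumen, so Dae-won Ferreira controls Lumen.
Dae-won Ferreira and Lumen together hold 13% + 65% = 78% of Corven, so Dae-won Ferreira controls Corven.

Yes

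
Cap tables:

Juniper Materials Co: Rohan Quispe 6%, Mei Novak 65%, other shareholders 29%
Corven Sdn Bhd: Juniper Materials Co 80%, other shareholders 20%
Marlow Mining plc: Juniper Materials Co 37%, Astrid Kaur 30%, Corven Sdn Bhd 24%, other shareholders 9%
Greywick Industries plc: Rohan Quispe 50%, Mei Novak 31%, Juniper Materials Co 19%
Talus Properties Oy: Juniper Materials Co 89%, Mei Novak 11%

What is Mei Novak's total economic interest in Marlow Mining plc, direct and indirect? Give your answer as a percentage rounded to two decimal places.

Mei reaches Marlow along 2 paths.
Via Juniper: 65% × 37% = 24.05%.
Via Juniper → Corven: 65% × 80% × 24% = 12.48%.
Total: 24.05% + 12.48% = 36.53%.

36.53%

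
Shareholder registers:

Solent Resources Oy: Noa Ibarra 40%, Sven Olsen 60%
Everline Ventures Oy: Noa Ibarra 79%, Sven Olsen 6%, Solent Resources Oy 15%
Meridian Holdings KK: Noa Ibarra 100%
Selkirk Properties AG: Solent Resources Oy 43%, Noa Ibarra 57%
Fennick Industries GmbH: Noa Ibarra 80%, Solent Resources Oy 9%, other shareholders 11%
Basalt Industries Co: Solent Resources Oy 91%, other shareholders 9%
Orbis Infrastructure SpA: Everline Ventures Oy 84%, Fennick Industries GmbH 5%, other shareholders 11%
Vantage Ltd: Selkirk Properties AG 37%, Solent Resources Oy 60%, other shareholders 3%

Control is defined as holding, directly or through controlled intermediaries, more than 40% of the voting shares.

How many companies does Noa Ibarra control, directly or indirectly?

5

Noa holds 79% of Everline, so Noa controls Everline.
Noa holds 100% of Meridian, so Noa controls Meridian.
Noa holds 57% of Selkirk, so Noa controls Selkirk.
Noa holds 80% of Fennick, so Noa controls Fennick.
Everline and Fennick together hold 84% + 5% = 89% of Orbis, so Noa controls Orbis.
No other company's threshold is met.
Noa controls 5 companies.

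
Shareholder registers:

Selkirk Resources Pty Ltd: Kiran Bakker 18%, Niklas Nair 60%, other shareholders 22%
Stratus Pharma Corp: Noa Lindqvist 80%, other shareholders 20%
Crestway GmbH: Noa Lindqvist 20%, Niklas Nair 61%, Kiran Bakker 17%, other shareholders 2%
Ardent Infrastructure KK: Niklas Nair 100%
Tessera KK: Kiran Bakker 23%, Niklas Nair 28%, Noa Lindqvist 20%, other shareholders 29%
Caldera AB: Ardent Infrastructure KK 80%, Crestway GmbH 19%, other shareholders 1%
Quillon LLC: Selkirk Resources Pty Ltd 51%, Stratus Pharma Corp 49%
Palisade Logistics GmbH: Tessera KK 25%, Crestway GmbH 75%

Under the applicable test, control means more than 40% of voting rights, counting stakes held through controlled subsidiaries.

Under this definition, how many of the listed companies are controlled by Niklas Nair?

Niklas holds 60% of Selkirk, so Niklas controls Selkirk.
Niklas holds 61% of Crestway, so Niklas controls Crestway.
Niklas holds 100% of Ardent, so Niklas controls Ardent.
Ardent and Crestway together hold 80% + 19% = 99% of Caldera, so Niklas controls Caldera.
Selkirk holds 51% of Quillon, so Niklas controls Quillon.
Crestway holds 75% of Palisade, so Niklas controls Palisade.
No other company's threshold is met.
Niklas controls 6 companies.

6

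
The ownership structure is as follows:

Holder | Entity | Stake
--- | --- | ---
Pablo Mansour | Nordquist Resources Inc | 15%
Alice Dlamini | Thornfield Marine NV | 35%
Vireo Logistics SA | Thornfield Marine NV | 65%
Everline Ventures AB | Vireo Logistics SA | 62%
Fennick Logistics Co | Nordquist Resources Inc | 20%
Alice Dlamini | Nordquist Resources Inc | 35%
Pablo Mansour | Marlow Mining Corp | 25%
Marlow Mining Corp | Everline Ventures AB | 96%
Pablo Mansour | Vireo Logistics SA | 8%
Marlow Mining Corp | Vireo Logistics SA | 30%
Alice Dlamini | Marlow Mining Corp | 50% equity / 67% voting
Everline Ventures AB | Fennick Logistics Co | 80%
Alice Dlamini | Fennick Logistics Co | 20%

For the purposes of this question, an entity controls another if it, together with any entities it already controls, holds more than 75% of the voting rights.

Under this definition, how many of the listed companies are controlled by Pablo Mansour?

0

Pablo's largest direct stake is 25% in Marlow, which does not meet the threshold.
Pablo controls 0 companies.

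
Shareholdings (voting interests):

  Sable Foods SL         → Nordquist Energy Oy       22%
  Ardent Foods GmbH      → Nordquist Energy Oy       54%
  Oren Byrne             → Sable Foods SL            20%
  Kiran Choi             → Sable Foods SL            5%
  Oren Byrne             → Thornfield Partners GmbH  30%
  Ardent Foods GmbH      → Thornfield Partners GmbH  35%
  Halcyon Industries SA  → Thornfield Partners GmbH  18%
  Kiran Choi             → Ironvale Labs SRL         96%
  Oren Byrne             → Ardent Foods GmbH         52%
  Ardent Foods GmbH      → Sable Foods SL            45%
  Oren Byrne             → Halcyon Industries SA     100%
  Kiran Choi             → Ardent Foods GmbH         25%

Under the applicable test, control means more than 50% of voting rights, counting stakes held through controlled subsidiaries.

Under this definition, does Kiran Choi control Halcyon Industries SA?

No

Kiran holds 96% of Ironvale, so Kiran controls Ironvale.
Neither Kiran nor any entity Kiran controls holds any voting interest in Halcyon.
So Kiran does not control Halcyon.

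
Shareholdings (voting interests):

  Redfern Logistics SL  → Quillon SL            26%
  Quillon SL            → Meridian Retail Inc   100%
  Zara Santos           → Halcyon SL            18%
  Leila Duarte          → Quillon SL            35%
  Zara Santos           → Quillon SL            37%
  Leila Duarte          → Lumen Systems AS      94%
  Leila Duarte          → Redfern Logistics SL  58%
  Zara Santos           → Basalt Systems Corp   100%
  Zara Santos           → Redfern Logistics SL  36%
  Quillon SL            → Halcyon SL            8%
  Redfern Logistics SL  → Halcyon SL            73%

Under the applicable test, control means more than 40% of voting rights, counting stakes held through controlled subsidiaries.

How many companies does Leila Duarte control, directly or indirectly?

Leila holds 58% of Redfern, so Leila controls Redfern.
Leila holds 94% of Lumen, so Leila controls Lumen.
Leila and Redfern together hold 35% + 26% = 61% of Quillon, so Leila controls Quillon.
Redfern and Quillon together hold 73% + 8% = 81% of Halcyon, so Leila controls Halcyon.
Quillon holds 100% of Meridian, so Leila controls Meridian.
No other company's threshold is met.
Leila controls 5 companies.

5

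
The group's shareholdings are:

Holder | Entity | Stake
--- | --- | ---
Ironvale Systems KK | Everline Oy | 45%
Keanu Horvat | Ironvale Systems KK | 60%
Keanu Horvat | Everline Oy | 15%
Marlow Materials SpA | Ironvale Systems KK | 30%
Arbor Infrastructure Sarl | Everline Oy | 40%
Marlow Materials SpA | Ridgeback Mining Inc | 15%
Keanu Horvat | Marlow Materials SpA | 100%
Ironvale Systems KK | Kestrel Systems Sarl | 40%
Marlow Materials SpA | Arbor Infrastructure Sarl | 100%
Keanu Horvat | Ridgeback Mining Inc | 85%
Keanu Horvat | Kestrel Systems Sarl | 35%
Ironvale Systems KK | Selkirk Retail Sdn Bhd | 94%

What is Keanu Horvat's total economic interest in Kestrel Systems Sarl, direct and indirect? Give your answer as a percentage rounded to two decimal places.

71.00%

Keanu reaches Kestrel along 3 paths.
Direct stake: 35% = 35%.
Via Marlow → Ironvale: 100% × 30% × 40% = 12%.
Via Ironvale: 60% × 40% = 24%.
Total: 35% + 12% + 24% = 71%.
Rounded: 71.00%.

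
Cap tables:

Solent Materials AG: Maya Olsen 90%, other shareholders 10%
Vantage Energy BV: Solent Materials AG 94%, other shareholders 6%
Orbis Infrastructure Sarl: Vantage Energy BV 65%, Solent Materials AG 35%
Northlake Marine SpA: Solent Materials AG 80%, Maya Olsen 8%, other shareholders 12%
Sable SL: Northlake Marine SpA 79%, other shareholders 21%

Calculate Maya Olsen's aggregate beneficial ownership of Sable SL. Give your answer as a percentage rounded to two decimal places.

Maya reaches Sable along 2 paths.
Via Solent → Northlake: 90% × 80% × 79% = 56.88%.
Via Northlake: 8% × 79% = 6.32%.
Total: 56.88% + 6.32% = 63.2%.
Rounded: 63.20%.

63.20%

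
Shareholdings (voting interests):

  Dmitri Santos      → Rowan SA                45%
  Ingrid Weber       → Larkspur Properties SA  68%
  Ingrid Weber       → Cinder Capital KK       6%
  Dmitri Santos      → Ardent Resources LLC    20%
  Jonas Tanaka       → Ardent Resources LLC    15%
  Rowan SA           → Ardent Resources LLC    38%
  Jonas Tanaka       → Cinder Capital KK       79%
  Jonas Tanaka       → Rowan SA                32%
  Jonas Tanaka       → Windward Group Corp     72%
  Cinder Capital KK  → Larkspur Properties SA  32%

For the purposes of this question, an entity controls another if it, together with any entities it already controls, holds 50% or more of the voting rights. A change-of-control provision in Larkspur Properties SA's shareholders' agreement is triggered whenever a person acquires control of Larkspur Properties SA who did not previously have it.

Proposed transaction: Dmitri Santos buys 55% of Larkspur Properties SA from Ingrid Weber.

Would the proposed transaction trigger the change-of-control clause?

Yes

The purchase adds only to Dmitri's holdings (Ingrid's stake shrinks), so Dmitri is the only person who could newly come to control Larkspur.
Dmitri's largest direct stake is 45% in Rowan, which does not meet the threshold, so Dmitri controls no company.
Neither Dmitri nor any entity Dmitri controls holds any voting interest in Larkspur.
So before the transaction, Dmitri does not control Larkspur.
After the purchase, Dmitri holds 55% of Larkspur directly, and Ingrid's stake falls to 13%.
Dmitri holds 55% of Larkspur, so Dmitri controls Larkspur.
Dmitri did not control Larkspur before and does after, so the clause is triggered.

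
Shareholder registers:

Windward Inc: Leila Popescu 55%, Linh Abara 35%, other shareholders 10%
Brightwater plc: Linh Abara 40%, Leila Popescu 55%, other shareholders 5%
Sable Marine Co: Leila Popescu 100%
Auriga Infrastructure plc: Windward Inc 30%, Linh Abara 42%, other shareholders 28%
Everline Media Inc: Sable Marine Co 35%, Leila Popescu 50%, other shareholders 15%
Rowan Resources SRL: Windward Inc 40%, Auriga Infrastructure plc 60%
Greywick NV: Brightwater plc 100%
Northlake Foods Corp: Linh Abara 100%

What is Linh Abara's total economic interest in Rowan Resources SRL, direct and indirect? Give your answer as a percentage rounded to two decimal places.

45.50%

Linh reaches Rowan along 3 paths.
Via Windward: 35% × 40% = 14%.
Via Windward → Auriga: 35% × 30% × 60% = 6.3%.
Via Auriga: 42% × 60% = 25.2%.
Total: 14% + 6.3% + 25.2% = 45.5%.
Rounded: 45.50%.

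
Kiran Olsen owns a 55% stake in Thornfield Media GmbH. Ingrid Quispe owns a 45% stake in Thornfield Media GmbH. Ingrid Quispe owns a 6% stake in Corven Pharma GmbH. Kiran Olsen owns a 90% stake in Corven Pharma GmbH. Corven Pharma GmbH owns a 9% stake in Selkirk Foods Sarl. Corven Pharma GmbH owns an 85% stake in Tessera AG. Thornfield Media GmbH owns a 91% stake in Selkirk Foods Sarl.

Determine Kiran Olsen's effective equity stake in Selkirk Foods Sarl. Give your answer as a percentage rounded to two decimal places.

Kiran reaches Selkirk along 2 paths.
Via Corven: 90% × 9% = 8.1%.
Via Thornfield: 55% × 91% = 50.05%.
Total: 8.1% + 50.05% = 58.15%.

58.15%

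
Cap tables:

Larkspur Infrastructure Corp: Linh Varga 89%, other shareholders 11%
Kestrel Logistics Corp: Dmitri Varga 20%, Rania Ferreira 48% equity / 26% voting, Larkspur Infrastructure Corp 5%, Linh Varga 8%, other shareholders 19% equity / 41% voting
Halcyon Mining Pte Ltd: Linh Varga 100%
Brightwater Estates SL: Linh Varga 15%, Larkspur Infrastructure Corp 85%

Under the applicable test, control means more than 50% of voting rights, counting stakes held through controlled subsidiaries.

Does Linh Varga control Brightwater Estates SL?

Linh holds 89% of Larkspur, so Linh controls Larkspur.
Linh and Larkspur together hold 15% + 85% = 100% of Brightwater, so Linh controls Brightwater.

Yes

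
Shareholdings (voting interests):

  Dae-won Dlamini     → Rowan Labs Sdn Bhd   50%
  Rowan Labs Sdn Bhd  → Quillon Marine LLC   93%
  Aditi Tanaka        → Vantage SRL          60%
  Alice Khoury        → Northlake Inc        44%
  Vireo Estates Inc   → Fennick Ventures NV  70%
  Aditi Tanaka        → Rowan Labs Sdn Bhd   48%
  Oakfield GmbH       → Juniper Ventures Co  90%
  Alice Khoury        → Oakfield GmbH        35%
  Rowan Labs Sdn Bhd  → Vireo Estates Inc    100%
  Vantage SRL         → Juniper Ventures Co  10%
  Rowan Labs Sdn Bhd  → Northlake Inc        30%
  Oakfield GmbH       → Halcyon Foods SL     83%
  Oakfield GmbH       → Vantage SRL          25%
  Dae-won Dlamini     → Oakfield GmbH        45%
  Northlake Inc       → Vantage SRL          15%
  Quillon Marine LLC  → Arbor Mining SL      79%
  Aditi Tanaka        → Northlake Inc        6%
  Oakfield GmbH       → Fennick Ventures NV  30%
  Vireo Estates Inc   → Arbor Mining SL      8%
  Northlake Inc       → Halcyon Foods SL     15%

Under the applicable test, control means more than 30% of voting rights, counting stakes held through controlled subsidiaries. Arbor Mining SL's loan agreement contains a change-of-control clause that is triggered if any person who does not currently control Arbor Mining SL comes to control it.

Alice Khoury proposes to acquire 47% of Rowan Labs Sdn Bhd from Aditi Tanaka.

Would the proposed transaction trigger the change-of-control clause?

Yes

The purchase adds only to Alice's holdings (Aditi's stake shrinks), so Alice is the only person who could newly come to control Arbor.
Alice holds 35% of Oakfield, so Alice controls Oakfield.
Alice holds 44% of Northlake, so Alice controls Northlake.
Northlake and Oakfield together hold 15% + 83% = 98% of Halcyon, so Alice controls Halcyon.
Northlake and Oakfield together hold 15% + 25% = 40% of Vantage, so Alice controls Vantage.
Oakfield and Vantage together hold 90% + 10% = 100% of Juniper, so Alice controls Juniper.
Neither Alice nor any entity Alice controls holds any voting interest in Arbor.
So before the transaction, Alice does not control Arbor.
After the purchase, Alice holds 47% of Rowan directly, and Aditi's stake falls to 1%.
Alice holds 47% of Rowan, so Alice controls Rowan.
Rowan holds 100% of Vireo, so Alice controls Vireo.
Rowan holds 93% of Quillon, so Alice controls Quillon.
Quillon and Vireo together hold 79% + 8% = 87% of Arbor, so Alice controls Arbor.
Alice did not control Arbor before and does after, so the clause is triggered.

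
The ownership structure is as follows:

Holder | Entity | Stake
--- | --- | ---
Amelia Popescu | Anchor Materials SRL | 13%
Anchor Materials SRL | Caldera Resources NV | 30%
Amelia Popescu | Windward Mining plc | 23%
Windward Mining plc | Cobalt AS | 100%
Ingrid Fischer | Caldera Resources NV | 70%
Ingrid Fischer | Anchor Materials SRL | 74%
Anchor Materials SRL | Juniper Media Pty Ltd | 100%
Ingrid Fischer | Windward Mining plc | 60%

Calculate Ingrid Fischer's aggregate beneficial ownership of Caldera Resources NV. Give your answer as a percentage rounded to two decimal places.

92.20%

Ingrid reaches Caldera along 2 paths.
Direct stake: 70% = 70%.
Via Anchor: 74% × 30% = 22.2%.
Total: 70% + 22.2% = 92.2%.
Rounded: 92.20%.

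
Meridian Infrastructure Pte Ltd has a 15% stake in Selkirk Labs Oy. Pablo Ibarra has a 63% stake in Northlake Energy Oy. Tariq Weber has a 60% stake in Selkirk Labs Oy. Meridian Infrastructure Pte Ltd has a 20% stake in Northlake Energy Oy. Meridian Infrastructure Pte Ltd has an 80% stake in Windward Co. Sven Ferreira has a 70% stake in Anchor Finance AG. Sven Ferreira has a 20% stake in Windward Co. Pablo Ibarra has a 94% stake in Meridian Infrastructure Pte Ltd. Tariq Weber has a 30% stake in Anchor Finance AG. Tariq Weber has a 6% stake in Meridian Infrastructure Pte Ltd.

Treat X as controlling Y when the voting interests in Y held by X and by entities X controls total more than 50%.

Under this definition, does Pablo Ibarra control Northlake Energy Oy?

Yes

Pablo holds 94% of Meridian, so Pablo controls Meridian.
Meridian and Pablo together hold 20% + 63% = 83% of Northlake, so Pablo controls Northlake.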